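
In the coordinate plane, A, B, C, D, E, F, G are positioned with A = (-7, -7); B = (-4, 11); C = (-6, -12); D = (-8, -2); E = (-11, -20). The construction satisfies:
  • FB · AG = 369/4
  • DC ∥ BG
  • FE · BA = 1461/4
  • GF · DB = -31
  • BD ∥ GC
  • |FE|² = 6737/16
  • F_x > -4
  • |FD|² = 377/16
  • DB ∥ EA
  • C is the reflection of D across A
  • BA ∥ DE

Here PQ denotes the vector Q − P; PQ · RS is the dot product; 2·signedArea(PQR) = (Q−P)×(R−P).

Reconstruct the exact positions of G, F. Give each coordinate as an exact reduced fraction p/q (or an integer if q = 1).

F = (-13/4, -1)
G = (-2, 1)

1. G_x = -2  [BD ∥ GC ∩ DC ∥ BG]
2. G_y = 1  [BD ∥ GC ∩ DC ∥ BG]
   → G = (-2, 1)
3. F_x = -13/4  [FE · BA = 1461/4 ∩ GF · DB = -31]
4. F_y = -1  [FE · BA = 1461/4 ∩ GF · DB = -31]
   → F = (-13/4, -1)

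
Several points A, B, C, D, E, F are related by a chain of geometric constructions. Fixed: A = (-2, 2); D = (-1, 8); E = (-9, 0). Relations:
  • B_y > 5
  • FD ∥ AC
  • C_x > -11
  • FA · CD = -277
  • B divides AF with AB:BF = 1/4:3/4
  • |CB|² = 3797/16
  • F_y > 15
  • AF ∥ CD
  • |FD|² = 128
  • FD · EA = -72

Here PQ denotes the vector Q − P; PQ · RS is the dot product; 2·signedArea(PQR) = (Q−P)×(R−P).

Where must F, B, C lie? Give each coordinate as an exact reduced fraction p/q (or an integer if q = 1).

1. F_x = 7  [line -7·x + -2·y + 81 = 0 ∩ |FD|² = 128]
2. F_y = 16  [line -7·x + -2·y + 81 = 0 ∩ |FD|² = 128]
   → F = (7, 16)
3. B_x = 1/4  [B divides AF with AB:BF = 1/4:3/4]
4. B_y = 11/2  [B divides AF with AB:BF = 1/4:3/4]
   → B = (1/4, 11/2)
5. C_x = -10  [AF ∥ CD ∩ FD ∥ AC]
6. C_y = -6  [AF ∥ CD ∩ FD ∥ AC]
   → C = (-10, -6)

B = (1/4, 11/2)
C = (-10, -6)
F = (7, 16)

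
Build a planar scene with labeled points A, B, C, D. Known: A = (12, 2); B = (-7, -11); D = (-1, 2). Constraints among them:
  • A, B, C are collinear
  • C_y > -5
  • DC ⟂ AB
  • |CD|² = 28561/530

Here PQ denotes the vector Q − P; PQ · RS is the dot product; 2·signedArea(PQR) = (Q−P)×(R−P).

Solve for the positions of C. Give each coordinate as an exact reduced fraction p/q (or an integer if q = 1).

C = (1667/530, -2151/530)

1. C_x = 1667/530  [A, B, C are collinear ∩ DC ⟂ AB]
2. C_y = -2151/530  [A, B, C are collinear ∩ DC ⟂ AB]
   → C = (1667/530, -2151/530)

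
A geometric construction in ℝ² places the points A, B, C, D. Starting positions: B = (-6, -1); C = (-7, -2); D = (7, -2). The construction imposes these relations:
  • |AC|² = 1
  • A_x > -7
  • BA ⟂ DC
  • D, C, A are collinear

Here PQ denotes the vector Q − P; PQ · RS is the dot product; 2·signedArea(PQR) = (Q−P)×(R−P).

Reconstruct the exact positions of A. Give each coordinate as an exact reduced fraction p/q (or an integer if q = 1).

A = (-6, -2)

1. A_x = -6  [D, C, A are collinear ∩ BA ⟂ DC]
2. A_y = -2  [D, C, A are collinear ∩ BA ⟂ DC]
   → A = (-6, -2)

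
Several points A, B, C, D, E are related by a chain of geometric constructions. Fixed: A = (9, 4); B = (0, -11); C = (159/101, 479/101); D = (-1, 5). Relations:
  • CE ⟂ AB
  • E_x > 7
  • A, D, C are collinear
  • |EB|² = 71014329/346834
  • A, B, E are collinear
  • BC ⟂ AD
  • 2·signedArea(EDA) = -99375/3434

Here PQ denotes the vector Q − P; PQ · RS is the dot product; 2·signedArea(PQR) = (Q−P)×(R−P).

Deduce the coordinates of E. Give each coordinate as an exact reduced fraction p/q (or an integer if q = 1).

1. E_x = 25281/3434  [A, B, E are collinear ∩ CE ⟂ AB]
2. E_y = 4361/3434  [A, B, E are collinear ∩ CE ⟂ AB]
   → E = (25281/3434, 4361/3434)

E = (25281/3434, 4361/3434)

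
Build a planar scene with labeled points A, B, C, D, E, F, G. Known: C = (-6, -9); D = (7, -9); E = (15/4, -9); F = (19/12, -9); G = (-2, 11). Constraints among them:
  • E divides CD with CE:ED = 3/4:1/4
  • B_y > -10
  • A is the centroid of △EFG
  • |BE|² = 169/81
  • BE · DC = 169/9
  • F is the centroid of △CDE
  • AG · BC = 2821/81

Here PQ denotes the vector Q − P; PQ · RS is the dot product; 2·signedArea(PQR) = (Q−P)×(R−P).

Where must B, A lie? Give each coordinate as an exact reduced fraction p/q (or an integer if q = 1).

1. B_x = 187/36  [BE · DC = 169/9]
2. B_y = -9  [|BE|² = 169/81]
   → B = (187/36, -9)
3. A_x = 10/9  [A is the centroid of △EFG]
4. A_y = -7/3  [A is the centroid of △EFG]
   → A = (10/9, -7/3)

A = (10/9, -7/3)
B = (187/36, -9)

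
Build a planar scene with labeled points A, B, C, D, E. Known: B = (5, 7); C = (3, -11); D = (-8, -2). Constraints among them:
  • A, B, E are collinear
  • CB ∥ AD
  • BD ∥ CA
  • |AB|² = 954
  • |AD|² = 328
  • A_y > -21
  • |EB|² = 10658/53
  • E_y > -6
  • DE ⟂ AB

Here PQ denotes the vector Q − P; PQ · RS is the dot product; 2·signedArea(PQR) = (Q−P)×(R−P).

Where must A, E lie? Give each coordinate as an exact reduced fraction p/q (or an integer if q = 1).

A = (-10, -20)
E = (-100/53, -286/53)

1. A_x = -10  [CB ∥ AD ∩ BD ∥ CA]
2. A_y = -20  [CB ∥ AD ∩ BD ∥ CA]
   → A = (-10, -20)
3. E_x = -100/53  [A, B, E are collinear ∩ DE ⟂ AB]
4. E_y = -286/53  [A, B, E are collinear ∩ DE ⟂ AB]
   → E = (-100/53, -286/53)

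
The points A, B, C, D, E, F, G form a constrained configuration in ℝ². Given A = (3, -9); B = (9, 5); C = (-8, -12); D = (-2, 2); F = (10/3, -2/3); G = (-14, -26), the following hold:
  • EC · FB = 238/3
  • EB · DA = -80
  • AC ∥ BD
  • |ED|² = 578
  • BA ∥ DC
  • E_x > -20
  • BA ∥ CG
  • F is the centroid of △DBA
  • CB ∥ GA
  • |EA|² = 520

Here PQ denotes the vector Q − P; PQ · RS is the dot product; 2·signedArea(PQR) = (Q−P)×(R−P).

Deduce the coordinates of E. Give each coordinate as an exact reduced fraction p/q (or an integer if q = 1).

E = (-19, -15)

1. E_x = -19  [EC · FB = 238/3 ∩ EB · DA = -80]
2. E_y = -15  [EC · FB = 238/3 ∩ EB · DA = -80]
   → E = (-19, -15)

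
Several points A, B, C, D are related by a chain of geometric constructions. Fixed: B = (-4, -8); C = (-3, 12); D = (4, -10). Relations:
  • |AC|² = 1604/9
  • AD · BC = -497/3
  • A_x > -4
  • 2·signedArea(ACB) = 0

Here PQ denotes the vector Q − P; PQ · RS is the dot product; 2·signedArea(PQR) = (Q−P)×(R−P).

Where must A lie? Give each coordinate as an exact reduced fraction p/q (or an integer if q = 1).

A = (-11/3, -4/3)

1. A_x = -11/3  [2·signedArea(ACB) = 0 ∩ AD · BC = -497/3]
2. A_y = -4/3  [2·signedArea(ACB) = 0 ∩ AD · BC = -497/3]
   → A = (-11/3, -4/3)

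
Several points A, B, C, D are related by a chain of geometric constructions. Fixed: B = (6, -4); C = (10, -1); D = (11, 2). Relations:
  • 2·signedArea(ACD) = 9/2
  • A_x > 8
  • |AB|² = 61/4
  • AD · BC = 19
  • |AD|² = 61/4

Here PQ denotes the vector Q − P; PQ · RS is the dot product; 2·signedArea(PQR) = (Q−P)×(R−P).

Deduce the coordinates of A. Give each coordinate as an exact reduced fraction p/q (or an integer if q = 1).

A = (17/2, -1)

1. A_x = 17/2  [2·signedArea(ACD) = 9/2 ∩ AD · BC = 19]
2. A_y = -1  [2·signedArea(ACD) = 9/2 ∩ AD · BC = 19]
   → A = (17/2, -1)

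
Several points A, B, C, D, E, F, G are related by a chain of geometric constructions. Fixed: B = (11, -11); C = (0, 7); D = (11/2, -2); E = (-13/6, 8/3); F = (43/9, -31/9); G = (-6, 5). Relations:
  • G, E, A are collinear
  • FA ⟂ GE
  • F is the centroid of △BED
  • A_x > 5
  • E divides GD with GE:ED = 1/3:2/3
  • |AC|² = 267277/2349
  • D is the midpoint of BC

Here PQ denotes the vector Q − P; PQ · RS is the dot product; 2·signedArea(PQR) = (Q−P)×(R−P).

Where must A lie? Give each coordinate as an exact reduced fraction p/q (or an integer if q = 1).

1. A_x = 7327/1305  [G, E, A are collinear ∩ FA ⟂ GE]
2. A_y = -2701/1305  [G, E, A are collinear ∩ FA ⟂ GE]
   → A = (7327/1305, -2701/1305)

A = (7327/1305, -2701/1305)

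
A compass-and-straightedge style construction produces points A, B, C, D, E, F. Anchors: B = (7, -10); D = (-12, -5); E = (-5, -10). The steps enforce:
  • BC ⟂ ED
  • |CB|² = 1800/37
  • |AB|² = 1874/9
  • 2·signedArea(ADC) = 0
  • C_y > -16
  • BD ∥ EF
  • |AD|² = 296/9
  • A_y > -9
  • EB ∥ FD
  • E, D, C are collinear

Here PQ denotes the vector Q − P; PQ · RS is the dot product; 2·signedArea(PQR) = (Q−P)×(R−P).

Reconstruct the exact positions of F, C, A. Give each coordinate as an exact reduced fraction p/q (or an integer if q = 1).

A = (-22/3, -25/3)
C = (109/37, -580/37)
F = (-24, -5)

1. F_x = -24  [EB ∥ FD ∩ BD ∥ EF]
2. F_y = -5  [EB ∥ FD ∩ BD ∥ EF]
   → F = (-24, -5)
3. C_x = 109/37  [E, D, C are collinear ∩ BC ⟂ ED]
4. C_y = -580/37  [E, D, C are collinear ∩ BC ⟂ ED]
   → C = (109/37, -580/37)
5. A_x = -22/3  [line 395/37·x + 553/37·y + 7505/37 = 0 ∩ |AB|² = 1874/9]
6. A_y = -25/3  [line 395/37·x + 553/37·y + 7505/37 = 0 ∩ |AB|² = 1874/9]
   → A = (-22/3, -25/3)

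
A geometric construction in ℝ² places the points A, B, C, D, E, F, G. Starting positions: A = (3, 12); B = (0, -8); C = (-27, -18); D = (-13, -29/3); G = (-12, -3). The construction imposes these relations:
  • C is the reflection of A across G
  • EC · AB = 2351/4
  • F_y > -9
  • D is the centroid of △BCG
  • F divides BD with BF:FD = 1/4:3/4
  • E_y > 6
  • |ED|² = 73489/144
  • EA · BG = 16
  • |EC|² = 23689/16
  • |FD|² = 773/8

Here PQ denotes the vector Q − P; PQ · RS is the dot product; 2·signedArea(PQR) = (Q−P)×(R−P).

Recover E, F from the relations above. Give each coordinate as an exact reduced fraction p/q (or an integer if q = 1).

1. E_x = 9/4  [EA · BG = 16 ∩ EC · AB = 2351/4]
2. E_y = 7  [EA · BG = 16 ∩ EC · AB = 2351/4]
   → E = (9/4, 7)
3. F_x = -13/4  [F divides BD with BF:FD = 1/4:3/4]
4. F_y = -101/12  [F divides BD with BF:FD = 1/4:3/4]
   → F = (-13/4, -101/12)

E = (9/4, 7)
F = (-13/4, -101/12)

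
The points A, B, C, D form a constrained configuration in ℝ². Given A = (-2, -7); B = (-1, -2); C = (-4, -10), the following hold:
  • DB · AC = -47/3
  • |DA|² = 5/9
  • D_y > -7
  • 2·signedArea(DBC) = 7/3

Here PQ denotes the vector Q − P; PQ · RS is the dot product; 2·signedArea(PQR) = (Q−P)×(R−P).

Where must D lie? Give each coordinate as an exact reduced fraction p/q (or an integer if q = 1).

D = (-7/3, -19/3)

1. D_x = -7/3  [2·signedArea(DBC) = 7/3 ∩ DB · AC = -47/3]
2. D_y = -19/3  [2·signedArea(DBC) = 7/3 ∩ DB · AC = -47/3]
   → D = (-7/3, -19/3)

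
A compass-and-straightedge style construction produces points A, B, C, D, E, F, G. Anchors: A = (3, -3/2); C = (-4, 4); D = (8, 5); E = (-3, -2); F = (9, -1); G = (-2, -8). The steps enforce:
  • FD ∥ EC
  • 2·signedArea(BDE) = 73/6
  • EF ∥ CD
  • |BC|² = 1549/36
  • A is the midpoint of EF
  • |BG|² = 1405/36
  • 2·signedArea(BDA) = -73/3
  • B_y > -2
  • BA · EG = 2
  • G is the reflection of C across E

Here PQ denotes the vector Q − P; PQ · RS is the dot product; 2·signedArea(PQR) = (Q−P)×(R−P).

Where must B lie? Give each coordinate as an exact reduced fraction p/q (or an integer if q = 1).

1. B_x = -1  [2·signedArea(BDE) = 73/6 ∩ BA · EG = 2]
2. B_y = -11/6  [2·signedArea(BDE) = 73/6 ∩ BA · EG = 2]
   → B = (-1, -11/6)

B = (-1, -11/6)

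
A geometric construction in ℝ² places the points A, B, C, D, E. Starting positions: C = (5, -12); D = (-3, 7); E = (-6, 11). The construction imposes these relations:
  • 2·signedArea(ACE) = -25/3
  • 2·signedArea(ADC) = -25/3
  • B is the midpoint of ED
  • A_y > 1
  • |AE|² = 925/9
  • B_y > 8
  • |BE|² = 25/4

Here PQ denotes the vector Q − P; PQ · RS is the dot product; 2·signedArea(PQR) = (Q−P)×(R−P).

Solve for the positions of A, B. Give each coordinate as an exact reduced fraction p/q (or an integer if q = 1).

1. A_x = -4/3  [2·signedArea(ADC) = -25/3 ∩ 2·signedArea(ACE) = -25/3]
2. A_y = 2  [2·signedArea(ADC) = -25/3 ∩ 2·signedArea(ACE) = -25/3]
   → A = (-4/3, 2)
3. B_x = -9/2  [B is the midpoint of ED]
4. B_y = 9  [B is the midpoint of ED]
   → B = (-9/2, 9)

A = (-4/3, 2)
B = (-9/2, 9)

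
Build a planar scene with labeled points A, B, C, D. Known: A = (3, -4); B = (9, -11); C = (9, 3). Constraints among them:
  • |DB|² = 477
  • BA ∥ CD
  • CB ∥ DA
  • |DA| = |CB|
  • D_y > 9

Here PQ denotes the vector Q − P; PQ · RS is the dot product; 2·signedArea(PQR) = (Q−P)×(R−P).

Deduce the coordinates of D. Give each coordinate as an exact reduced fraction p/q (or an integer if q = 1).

D = (3, 10)

1. D_x = 3  [CB ∥ DA ∩ BA ∥ CD]
2. D_y = 10  [CB ∥ DA ∩ BA ∥ CD]
   → D = (3, 10)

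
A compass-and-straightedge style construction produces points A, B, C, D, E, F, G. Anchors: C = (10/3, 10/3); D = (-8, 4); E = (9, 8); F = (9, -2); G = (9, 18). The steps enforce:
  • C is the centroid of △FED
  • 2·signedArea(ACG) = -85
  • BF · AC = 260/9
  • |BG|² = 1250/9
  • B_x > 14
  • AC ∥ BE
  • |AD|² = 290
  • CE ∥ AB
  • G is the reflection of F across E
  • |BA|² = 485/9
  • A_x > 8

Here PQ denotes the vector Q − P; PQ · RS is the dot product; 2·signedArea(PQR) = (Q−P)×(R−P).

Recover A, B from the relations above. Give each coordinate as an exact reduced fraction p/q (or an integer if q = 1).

A = (9, 3)
B = (44/3, 23/3)

1. A_x = 9  [line -44/3·x + 17/3·y + 115 = 0 ∩ |AD|² = 290]
2. A_y = 3  [line -44/3·x + 17/3·y + 115 = 0 ∩ |AD|² = 290]
   → A = (9, 3)
3. B_x = 44/3  [AC ∥ BE ∩ CE ∥ AB]
4. B_y = 23/3  [AC ∥ BE ∩ CE ∥ AB]
   → B = (44/3, 23/3)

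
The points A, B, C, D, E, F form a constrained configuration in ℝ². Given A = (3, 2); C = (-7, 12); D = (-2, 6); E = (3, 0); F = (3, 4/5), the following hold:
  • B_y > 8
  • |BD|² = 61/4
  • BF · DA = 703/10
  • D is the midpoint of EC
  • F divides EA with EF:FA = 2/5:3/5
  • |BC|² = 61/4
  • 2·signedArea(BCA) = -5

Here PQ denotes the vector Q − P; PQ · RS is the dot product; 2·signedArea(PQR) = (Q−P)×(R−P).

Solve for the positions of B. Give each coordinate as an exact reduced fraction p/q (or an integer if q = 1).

1. B_x = -9/2  [2·signedArea(BCA) = -5 ∩ BF · DA = 703/10]
2. B_y = 9  [2·signedArea(BCA) = -5 ∩ BF · DA = 703/10]
   → B = (-9/2, 9)

B = (-9/2, 9)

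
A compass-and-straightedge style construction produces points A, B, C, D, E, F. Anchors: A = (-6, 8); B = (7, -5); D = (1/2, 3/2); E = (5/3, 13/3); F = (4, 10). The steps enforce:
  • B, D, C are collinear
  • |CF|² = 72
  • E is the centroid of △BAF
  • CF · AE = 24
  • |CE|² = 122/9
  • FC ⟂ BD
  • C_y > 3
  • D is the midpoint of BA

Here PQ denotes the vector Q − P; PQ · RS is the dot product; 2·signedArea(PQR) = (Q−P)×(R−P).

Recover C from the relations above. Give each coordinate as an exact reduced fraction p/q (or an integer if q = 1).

C = (-2, 4)

1. C_x = -2  [B, D, C are collinear ∩ FC ⟂ BD]
2. C_y = 4  [B, D, C are collinear ∩ FC ⟂ BD]
   → C = (-2, 4)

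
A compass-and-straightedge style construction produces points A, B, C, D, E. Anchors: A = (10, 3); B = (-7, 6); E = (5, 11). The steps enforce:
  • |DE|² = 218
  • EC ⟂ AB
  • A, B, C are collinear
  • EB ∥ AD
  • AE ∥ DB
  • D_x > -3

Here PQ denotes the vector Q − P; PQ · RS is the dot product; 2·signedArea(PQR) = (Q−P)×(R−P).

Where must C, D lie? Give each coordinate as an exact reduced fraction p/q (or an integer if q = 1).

C = (1127/298, 1221/298)
D = (-2, -2)

1. C_x = 1127/298  [A, B, C are collinear ∩ EC ⟂ AB]
2. C_y = 1221/298  [A, B, C are collinear ∩ EC ⟂ AB]
   → C = (1127/298, 1221/298)
3. D_x = -2  [AE ∥ DB ∩ EB ∥ AD]
4. D_y = -2  [AE ∥ DB ∩ EB ∥ AD]
   → D = (-2, -2)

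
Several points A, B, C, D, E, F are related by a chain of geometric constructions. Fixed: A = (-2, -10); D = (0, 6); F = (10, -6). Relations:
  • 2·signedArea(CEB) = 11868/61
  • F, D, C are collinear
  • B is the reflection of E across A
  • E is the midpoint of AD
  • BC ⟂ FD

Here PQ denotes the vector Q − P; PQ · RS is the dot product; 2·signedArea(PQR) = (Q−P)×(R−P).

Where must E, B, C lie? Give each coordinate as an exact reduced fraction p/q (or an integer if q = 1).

B = (-3, -18)
C = (645/61, -408/61)
E = (-1, -2)

1. E_x = -1  [E is the midpoint of AD]
2. E_y = -2  [E is the midpoint of AD]
   → E = (-1, -2)
3. B_x = -3  [B is the reflection of E across A]
4. B_y = -18  [B is the reflection of E across A]
   → B = (-3, -18)
5. C_x = 645/61  [F, D, C are collinear ∩ BC ⟂ FD]
6. C_y = -408/61  [F, D, C are collinear ∩ BC ⟂ FD]
   → C = (645/61, -408/61)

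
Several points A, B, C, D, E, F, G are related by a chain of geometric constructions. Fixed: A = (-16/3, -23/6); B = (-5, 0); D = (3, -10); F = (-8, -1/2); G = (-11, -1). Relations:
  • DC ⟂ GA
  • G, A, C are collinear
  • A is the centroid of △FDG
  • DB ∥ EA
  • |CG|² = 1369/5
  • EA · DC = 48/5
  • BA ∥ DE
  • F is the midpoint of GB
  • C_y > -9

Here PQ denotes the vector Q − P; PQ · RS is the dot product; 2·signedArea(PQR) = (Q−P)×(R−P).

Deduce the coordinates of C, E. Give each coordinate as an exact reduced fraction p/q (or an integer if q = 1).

C = (19/5, -42/5)
E = (8/3, -83/6)

1. C_x = 19/5  [G, A, C are collinear ∩ DC ⟂ GA]
2. C_y = -42/5  [G, A, C are collinear ∩ DC ⟂ GA]
   → C = (19/5, -42/5)
3. E_x = 8/3  [DB ∥ EA ∩ BA ∥ DE]
4. E_y = -83/6  [DB ∥ EA ∩ BA ∥ DE]
   → E = (8/3, -83/6)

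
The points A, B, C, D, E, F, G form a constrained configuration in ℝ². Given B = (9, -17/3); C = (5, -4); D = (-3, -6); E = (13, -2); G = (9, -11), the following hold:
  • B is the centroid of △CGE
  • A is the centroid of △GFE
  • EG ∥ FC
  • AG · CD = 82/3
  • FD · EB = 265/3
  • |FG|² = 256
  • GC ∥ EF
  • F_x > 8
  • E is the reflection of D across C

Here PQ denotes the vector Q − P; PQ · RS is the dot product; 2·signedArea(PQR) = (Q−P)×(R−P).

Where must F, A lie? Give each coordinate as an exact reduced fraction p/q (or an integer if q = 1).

A = (31/3, -8/3)
F = (9, 5)

1. F_x = 9  [EG ∥ FC ∩ GC ∥ EF]
2. F_y = 5  [EG ∥ FC ∩ GC ∥ EF]
   → F = (9, 5)
3. A_x = 31/3  [A is the centroid of △GFE]
4. A_y = -8/3  [A is the centroid of △GFE]
   → A = (31/3, -8/3)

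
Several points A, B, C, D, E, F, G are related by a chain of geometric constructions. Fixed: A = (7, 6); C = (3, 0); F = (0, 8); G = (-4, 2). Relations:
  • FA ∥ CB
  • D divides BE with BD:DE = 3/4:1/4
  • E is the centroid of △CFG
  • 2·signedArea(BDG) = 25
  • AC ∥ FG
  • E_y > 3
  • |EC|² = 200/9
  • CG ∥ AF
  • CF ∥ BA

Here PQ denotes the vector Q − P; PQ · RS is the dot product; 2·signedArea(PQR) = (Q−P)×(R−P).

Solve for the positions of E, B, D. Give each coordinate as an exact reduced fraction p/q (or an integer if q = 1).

1. E_x = -1/3  [E is the centroid of △CFG]
2. E_y = 10/3  [E is the centroid of △CFG]
   → E = (-1/3, 10/3)
3. B_x = 10  [CF ∥ BA ∩ FA ∥ CB]
4. B_y = -2  [CF ∥ BA ∩ FA ∥ CB]
   → B = (10, -2)
5. D_x = 9/4  [D divides BE with BD:DE = 3/4:1/4]
6. D_y = 2  [D divides BE with BD:DE = 3/4:1/4]
   → D = (9/4, 2)

B = (10, -2)
D = (9/4, 2)
E = (-1/3, 10/3)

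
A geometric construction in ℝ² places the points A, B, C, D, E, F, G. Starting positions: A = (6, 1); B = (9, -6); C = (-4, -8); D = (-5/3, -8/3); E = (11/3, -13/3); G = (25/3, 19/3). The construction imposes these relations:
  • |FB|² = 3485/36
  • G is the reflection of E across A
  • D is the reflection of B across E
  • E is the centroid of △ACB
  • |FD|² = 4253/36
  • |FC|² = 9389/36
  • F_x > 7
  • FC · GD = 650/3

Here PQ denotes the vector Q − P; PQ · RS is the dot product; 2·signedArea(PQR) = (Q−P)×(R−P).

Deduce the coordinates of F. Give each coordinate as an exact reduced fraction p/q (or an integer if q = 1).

1. F_x = 43/6  [line 10·x + 9·y + -314/3 = 0 ∩ |FD|² = 4253/36]
2. F_y = 11/3  [line 10·x + 9·y + -314/3 = 0 ∩ |FD|² = 4253/36]
   → F = (43/6, 11/3)

F = (43/6, 11/3)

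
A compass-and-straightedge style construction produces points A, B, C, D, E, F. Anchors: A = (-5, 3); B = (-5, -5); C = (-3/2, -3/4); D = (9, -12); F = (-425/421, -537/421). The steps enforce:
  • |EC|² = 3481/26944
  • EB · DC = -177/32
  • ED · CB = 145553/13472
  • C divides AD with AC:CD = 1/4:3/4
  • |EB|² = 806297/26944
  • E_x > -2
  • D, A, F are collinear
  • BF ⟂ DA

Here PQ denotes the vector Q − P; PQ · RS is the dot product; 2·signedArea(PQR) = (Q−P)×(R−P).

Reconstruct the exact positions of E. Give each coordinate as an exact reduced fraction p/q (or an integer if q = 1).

1. E_x = -2113/1684  [EB · DC = -177/32 ∩ ED · CB = 145553/13472]
2. E_y = -3411/3368  [EB · DC = -177/32 ∩ ED · CB = 145553/13472]
   → E = (-2113/1684, -3411/3368)

E = (-2113/1684, -3411/3368)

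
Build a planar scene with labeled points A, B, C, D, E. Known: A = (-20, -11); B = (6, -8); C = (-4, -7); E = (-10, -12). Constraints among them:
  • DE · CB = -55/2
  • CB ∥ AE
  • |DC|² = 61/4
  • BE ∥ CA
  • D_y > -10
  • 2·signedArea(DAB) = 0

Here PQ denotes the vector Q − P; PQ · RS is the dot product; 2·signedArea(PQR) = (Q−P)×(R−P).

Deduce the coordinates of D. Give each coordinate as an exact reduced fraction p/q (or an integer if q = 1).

1. D_x = -7  [2·signedArea(DAB) = 0 ∩ DE · CB = -55/2]
2. D_y = -19/2  [2·signedArea(DAB) = 0 ∩ DE · CB = -55/2]
   → D = (-7, -19/2)

D = (-7, -19/2)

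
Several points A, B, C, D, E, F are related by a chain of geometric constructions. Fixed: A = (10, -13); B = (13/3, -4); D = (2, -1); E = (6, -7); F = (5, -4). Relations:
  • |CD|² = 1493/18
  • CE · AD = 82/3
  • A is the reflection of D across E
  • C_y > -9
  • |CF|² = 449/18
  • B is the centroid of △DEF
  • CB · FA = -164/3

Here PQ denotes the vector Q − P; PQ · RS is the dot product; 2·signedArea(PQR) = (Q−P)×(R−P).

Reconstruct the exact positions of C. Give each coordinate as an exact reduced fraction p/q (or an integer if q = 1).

C = (43/6, -17/2)

1. C_x = 43/6  [CE · AD = 82/3 ∩ CB · FA = -164/3]
2. C_y = -17/2  [CE · AD = 82/3 ∩ CB · FA = -164/3]
   → C = (43/6, -17/2)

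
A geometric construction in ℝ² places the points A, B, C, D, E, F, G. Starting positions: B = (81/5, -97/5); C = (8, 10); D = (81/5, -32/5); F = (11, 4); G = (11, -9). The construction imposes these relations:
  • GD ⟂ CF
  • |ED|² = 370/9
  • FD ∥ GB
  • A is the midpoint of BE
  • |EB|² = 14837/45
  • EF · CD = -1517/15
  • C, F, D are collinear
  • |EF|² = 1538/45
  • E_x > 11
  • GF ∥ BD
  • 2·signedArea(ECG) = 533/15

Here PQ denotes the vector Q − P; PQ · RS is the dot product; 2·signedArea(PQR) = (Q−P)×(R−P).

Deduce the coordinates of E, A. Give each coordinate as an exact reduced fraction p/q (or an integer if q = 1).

A = (419/30, -53/5)
E = (176/15, -9/5)

1. E_x = 176/15  [2·signedArea(ECG) = 533/15 ∩ EF · CD = -1517/15]
2. E_y = -9/5  [2·signedArea(ECG) = 533/15 ∩ EF · CD = -1517/15]
   → E = (176/15, -9/5)
3. A_x = 419/30  [A is the midpoint of BE]
4. A_y = -53/5  [A is the midpoint of BE]
   → A = (419/30, -53/5)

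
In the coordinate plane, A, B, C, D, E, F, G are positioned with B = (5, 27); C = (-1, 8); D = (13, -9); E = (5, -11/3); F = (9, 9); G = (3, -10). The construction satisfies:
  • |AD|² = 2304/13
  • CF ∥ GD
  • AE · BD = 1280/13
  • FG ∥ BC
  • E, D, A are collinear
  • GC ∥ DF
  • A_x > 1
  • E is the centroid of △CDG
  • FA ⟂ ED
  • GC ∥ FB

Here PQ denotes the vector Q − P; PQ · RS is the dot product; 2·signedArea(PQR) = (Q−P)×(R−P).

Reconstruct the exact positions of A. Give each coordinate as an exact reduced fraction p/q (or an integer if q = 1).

A = (25/13, -21/13)

1. A_x = 25/13  [E, D, A are collinear ∩ FA ⟂ ED]
2. A_y = -21/13  [E, D, A are collinear ∩ FA ⟂ ED]
   → A = (25/13, -21/13)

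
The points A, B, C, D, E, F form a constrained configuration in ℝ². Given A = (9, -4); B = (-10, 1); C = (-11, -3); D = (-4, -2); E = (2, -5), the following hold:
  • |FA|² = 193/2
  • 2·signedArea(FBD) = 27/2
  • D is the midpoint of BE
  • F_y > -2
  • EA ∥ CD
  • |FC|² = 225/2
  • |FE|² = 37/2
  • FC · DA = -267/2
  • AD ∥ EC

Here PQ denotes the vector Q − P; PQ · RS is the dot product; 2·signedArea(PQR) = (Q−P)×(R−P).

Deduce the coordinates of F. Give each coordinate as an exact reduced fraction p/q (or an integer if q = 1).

1. F_x = -1/2  [FC · DA = -267/2 ∩ 2·signedArea(FBD) = 27/2]
2. F_y = -3/2  [FC · DA = -267/2 ∩ 2·signedArea(FBD) = 27/2]
   → F = (-1/2, -3/2)

F = (-1/2, -3/2)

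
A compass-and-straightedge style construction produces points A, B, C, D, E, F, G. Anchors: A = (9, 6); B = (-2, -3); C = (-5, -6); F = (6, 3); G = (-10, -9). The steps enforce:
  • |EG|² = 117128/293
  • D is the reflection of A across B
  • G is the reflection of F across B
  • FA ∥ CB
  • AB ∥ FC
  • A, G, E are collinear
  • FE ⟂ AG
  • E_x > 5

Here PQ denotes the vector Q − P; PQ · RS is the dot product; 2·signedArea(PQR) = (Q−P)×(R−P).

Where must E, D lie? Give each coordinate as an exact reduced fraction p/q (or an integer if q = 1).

D = (-13, -12)
E = (1668/293, 993/293)

1. E_x = 1668/293  [A, G, E are collinear ∩ FE ⟂ AG]
2. E_y = 993/293  [A, G, E are collinear ∩ FE ⟂ AG]
   → E = (1668/293, 993/293)
3. D_x = -13  [D is the reflection of A across B]
4. D_y = -12  [D is the reflection of A across B]
   → D = (-13, -12)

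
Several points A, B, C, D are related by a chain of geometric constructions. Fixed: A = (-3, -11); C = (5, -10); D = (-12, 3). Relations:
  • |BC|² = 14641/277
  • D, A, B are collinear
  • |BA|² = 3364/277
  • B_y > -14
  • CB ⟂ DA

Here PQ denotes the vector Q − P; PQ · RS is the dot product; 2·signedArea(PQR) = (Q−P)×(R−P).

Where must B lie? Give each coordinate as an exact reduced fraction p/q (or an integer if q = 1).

B = (-309/277, -3859/277)

1. B_x = -309/277  [D, A, B are collinear ∩ CB ⟂ DA]
2. B_y = -3859/277  [D, A, B are collinear ∩ CB ⟂ DA]
   → B = (-309/277, -3859/277)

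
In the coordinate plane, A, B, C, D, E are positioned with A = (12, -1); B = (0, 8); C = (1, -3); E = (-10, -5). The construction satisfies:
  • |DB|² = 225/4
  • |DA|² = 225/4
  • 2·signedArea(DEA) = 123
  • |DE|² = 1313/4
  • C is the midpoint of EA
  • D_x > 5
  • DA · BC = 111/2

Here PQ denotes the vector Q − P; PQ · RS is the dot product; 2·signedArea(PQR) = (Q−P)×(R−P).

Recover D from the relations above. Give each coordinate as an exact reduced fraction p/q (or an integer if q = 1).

D = (6, 7/2)

1. D_x = 6  [DA · BC = 111/2 ∩ 2·signedArea(DEA) = 123]
2. D_y = 7/2  [DA · BC = 111/2 ∩ 2·signedArea(DEA) = 123]
   → D = (6, 7/2)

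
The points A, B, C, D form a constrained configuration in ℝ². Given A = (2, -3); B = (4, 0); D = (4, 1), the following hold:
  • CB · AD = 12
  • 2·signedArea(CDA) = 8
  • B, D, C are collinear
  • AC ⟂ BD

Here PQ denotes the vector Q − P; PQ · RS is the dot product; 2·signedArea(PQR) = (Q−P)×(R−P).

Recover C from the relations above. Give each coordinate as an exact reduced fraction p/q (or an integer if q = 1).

C = (4, -3)

1. C_x = 4  [B, D, C are collinear ∩ AC ⟂ BD]
2. C_y = -3  [B, D, C are collinear ∩ AC ⟂ BD]
   → C = (4, -3)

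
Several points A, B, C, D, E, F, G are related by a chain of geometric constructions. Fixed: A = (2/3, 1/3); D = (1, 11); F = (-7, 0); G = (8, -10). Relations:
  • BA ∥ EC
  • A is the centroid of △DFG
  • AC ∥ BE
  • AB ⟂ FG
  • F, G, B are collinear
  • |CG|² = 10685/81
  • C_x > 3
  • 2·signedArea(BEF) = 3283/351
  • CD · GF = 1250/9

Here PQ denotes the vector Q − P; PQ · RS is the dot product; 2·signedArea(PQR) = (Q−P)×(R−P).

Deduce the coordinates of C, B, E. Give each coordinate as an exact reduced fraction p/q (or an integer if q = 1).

1. C_x = 29/9  [line 15·x + -10·y + -395/9 = 0 ∩ |CG|² = 10685/81]
2. C_y = 4/9  [line 15·x + -10·y + -395/9 = 0 ∩ |CG|² = 10685/81]
   → C = (29/9, 4/9)
3. B_x = -24/13  [F, G, B are collinear ∩ AB ⟂ FG]
4. B_y = -134/39  [F, G, B are collinear ∩ AB ⟂ FG]
   → B = (-24/13, -134/39)
5. E_x = 83/117  [BA ∥ EC ∩ AC ∥ BE]
6. E_y = -389/117  [BA ∥ EC ∩ AC ∥ BE]
   → E = (83/117, -389/117)

B = (-24/13, -134/39)
C = (29/9, 4/9)
E = (83/117, -389/117)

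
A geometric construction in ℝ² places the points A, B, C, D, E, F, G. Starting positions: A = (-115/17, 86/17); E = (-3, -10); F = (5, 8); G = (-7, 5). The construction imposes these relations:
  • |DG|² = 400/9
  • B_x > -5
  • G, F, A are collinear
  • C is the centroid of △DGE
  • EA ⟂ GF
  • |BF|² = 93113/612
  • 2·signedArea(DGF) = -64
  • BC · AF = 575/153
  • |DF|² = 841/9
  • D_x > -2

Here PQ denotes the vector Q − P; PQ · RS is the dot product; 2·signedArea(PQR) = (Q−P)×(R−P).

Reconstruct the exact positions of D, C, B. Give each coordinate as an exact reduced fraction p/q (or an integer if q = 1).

1. D_x = -5/3  [line -3·x + 12·y + -17 = 0 ∩ |DG|² = 400/9]
2. D_y = 1  [line -3·x + 12·y + -17 = 0 ∩ |DG|² = 400/9]
   → D = (-5/3, 1)
3. C_x = -35/9  [C is the centroid of △DGE]
4. C_y = -4/3  [C is the centroid of △DGE]
   → C = (-35/9, -4/3)
5. B_x = -235/51  [line -200/17·x + -50/17·y + -2725/51 = 0 ∩ |BF|² = 93113/612]
6. B_y = 9/34  [line -200/17·x + -50/17·y + -2725/51 = 0 ∩ |BF|² = 93113/612]
   → B = (-235/51, 9/34)

B = (-235/51, 9/34)
C = (-35/9, -4/3)
D = (-5/3, 1)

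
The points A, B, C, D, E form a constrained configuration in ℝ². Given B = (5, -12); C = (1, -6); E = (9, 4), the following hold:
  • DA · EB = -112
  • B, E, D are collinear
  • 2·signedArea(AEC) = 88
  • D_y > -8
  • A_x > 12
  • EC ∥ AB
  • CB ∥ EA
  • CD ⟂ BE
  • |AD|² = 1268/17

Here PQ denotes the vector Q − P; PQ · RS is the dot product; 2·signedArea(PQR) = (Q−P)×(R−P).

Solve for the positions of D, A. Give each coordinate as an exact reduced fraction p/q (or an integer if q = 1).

A = (13, -2)
D = (105/17, -124/17)

1. D_x = 105/17  [B, E, D are collinear ∩ CD ⟂ BE]
2. D_y = -124/17  [B, E, D are collinear ∩ CD ⟂ BE]
   → D = (105/17, -124/17)
3. A_x = 13  [EC ∥ AB ∩ CB ∥ EA]
4. A_y = -2  [EC ∥ AB ∩ CB ∥ EA]
   → A = (13, -2)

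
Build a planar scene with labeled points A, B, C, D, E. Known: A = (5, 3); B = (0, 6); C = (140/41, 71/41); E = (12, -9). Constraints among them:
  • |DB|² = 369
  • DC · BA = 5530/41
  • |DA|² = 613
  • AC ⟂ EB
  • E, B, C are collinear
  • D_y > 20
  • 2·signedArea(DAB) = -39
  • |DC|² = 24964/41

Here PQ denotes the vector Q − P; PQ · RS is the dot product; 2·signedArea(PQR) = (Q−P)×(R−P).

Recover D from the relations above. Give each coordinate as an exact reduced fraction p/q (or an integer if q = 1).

1. D_x = -12  [2·signedArea(DAB) = -39 ∩ DC · BA = 5530/41]
2. D_y = 21  [2·signedArea(DAB) = -39 ∩ DC · BA = 5530/41]
   → D = (-12, 21)

D = (-12, 21)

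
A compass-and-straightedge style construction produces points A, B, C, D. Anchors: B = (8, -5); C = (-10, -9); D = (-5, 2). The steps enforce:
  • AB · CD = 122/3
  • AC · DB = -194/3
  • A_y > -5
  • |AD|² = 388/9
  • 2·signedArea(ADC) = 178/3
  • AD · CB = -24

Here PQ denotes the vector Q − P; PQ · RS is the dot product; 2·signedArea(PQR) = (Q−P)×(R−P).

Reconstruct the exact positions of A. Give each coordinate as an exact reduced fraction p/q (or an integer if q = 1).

A = (-7/3, -4)

1. A_x = -7/3  [AD · CB = -24 ∩ AB · CD = 122/3]
2. A_y = -4  [AD · CB = -24 ∩ AB · CD = 122/3]
   → A = (-7/3, -4)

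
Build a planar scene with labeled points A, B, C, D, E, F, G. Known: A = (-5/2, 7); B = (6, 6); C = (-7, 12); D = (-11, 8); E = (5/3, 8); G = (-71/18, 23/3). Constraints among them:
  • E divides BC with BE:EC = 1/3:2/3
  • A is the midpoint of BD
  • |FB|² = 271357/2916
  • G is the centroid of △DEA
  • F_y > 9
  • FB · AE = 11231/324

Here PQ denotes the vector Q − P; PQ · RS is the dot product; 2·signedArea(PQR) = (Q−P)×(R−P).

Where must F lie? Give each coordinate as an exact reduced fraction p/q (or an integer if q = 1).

F = (-167/54, 83/9)

1. F_x = -167/54  [line -25/6·x + -1·y + -1187/324 = 0 ∩ |FB|² = 271357/2916]
2. F_y = 83/9  [line -25/6·x + -1·y + -1187/324 = 0 ∩ |FB|² = 271357/2916]
   → F = (-167/54, 83/9)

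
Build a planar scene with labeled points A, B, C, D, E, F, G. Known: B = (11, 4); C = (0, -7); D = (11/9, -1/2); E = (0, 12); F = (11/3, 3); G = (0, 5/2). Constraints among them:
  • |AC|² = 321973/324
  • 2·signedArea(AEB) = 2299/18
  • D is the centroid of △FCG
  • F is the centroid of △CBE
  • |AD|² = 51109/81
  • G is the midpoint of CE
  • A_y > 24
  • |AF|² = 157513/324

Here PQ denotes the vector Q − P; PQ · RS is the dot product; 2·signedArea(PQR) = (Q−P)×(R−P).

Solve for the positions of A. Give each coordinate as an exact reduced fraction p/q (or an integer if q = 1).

A = (-11/9, 49/2)

1. A_x = -11/9  [line 8·x + 11·y + -4675/18 = 0 ∩ |AC|² = 321973/324]
2. A_y = 49/2  [line 8·x + 11·y + -4675/18 = 0 ∩ |AC|² = 321973/324]
   → A = (-11/9, 49/2)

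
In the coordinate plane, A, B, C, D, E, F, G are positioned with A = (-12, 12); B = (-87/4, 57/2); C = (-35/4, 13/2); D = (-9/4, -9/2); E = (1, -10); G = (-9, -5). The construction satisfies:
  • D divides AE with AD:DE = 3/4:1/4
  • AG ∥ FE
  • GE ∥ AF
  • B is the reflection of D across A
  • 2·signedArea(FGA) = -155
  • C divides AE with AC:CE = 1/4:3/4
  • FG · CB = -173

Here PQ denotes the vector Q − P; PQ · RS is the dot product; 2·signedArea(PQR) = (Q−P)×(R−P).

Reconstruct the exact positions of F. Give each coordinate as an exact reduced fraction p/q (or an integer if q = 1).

F = (-2, 7)

1. F_x = -2  [AG ∥ FE ∩ GE ∥ AF]
2. F_y = 7  [AG ∥ FE ∩ GE ∥ AF]
   → F = (-2, 7)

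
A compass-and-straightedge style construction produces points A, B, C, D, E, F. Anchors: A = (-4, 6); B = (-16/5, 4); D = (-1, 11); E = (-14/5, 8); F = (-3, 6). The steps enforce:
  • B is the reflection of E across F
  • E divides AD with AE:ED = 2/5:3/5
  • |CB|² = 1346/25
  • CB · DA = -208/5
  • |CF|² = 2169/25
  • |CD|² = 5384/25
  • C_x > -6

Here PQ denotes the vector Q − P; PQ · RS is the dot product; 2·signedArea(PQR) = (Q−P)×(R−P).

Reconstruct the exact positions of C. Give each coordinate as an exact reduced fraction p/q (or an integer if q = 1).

1. C_x = -27/5  [line 3·x + 5·y + 156/5 = 0 ∩ |CB|² = 1346/25]
2. C_y = -3  [line 3·x + 5·y + 156/5 = 0 ∩ |CB|² = 1346/25]
   → C = (-27/5, -3)

C = (-27/5, -3)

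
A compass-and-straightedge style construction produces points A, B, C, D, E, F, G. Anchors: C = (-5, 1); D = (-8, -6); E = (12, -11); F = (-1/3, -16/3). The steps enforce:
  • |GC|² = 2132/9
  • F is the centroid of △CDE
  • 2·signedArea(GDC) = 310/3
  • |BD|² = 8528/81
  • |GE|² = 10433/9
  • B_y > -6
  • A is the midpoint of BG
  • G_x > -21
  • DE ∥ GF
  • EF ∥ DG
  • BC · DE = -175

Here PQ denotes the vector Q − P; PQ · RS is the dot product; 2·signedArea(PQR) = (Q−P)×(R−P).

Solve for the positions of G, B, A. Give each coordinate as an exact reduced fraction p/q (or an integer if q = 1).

1. G_x = -61/3  [DE ∥ GF ∩ EF ∥ DG]
2. G_y = -1/3  [DE ∥ GF ∩ EF ∥ DG]
   → G = (-61/3, -1/3)
3. B_x = 20/9  [line -20·x + 5·y + 70 = 0 ∩ |BD|² = 8528/81]
4. B_y = -46/9  [line -20·x + 5·y + 70 = 0 ∩ |BD|² = 8528/81]
   → B = (20/9, -46/9)
5. A_x = -163/18  [A is the midpoint of BG]
6. A_y = -49/18  [A is the midpoint of BG]
   → A = (-163/18, -49/18)

A = (-163/18, -49/18)
B = (20/9, -46/9)
G = (-61/3, -1/3)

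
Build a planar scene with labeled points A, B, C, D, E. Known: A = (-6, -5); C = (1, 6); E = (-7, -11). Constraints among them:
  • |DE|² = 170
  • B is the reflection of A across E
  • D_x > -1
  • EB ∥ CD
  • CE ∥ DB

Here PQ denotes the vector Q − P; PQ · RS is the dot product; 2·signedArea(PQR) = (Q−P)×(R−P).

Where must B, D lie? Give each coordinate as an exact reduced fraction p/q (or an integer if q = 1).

B = (-8, -17)
D = (0, 0)

1. B_x = -8  [B is the reflection of A across E]
2. B_y = -17  [B is the reflection of A across E]
   → B = (-8, -17)
3. D_x = 0  [CE ∥ DB ∩ EB ∥ CD]
4. D_y = 0  [CE ∥ DB ∩ EB ∥ CD]
   → D = (0, 0)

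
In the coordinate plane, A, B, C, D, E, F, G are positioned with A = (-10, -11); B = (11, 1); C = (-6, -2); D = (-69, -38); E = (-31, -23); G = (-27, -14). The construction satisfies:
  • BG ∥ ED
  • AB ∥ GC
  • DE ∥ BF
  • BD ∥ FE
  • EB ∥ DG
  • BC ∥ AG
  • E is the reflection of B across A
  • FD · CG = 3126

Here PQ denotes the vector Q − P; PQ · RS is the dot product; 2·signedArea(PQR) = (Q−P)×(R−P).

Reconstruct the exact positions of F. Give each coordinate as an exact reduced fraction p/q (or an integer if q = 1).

1. F_x = 49  [BD ∥ FE ∩ DE ∥ BF]
2. F_y = 16  [BD ∥ FE ∩ DE ∥ BF]
   → F = (49, 16)

F = (49, 16)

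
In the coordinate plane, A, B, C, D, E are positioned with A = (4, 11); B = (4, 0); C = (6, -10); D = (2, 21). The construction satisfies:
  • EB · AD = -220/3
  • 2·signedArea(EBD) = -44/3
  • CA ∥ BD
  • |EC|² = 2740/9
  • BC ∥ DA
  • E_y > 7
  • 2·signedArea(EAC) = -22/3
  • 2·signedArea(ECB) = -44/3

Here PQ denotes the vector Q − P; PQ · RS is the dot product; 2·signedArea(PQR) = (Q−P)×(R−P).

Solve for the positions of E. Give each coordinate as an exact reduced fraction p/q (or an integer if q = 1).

E = (4, 22/3)

1. E_x = 4  [2·signedArea(EAC) = -22/3 ∩ EB · AD = -220/3]
2. E_y = 22/3  [2·signedArea(EAC) = -22/3 ∩ EB · AD = -220/3]
   → E = (4, 22/3)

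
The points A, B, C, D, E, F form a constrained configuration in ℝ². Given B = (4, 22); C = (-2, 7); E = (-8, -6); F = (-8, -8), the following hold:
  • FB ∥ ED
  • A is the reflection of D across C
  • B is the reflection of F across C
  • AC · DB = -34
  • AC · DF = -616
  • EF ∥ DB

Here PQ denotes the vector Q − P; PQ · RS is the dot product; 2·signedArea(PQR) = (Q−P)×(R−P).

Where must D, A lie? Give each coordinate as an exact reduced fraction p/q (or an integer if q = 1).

A = (-8, -10)
D = (4, 24)

1. D_x = 4  [EF ∥ DB ∩ FB ∥ ED]
2. D_y = 24  [EF ∥ DB ∩ FB ∥ ED]
   → D = (4, 24)
3. A_x = -8  [A is the reflection of D across C]
4. A_y = -10  [A is the reflection of D across C]
   → A = (-8, -10)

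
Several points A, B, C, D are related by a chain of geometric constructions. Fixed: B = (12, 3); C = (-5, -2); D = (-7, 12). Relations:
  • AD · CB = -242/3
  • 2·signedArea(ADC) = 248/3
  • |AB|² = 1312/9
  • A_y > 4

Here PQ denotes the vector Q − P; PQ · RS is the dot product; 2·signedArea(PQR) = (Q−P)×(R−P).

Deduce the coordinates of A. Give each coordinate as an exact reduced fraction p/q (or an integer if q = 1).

1. A_x = 0  [2·signedArea(ADC) = 248/3 ∩ AD · CB = -242/3]
2. A_y = 13/3  [2·signedArea(ADC) = 248/3 ∩ AD · CB = -242/3]
   → A = (0, 13/3)

A = (0, 13/3)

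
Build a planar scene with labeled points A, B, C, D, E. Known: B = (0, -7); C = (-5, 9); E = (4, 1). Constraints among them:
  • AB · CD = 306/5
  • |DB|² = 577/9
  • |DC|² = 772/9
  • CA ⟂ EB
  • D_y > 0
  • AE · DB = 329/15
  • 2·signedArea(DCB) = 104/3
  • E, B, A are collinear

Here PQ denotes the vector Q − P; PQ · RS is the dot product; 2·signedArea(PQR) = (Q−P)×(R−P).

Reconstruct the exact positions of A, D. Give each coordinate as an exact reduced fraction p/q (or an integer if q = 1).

1. A_x = 27/5  [E, B, A are collinear ∩ CA ⟂ EB]
2. A_y = 19/5  [E, B, A are collinear ∩ CA ⟂ EB]
   → A = (27/5, 19/5)
3. D_x = -1/3  [2·signedArea(DCB) = 104/3 ∩ AE · DB = 329/15]
4. D_y = 1  [2·signedArea(DCB) = 104/3 ∩ AE · DB = 329/15]
   → D = (-1/3, 1)

A = (27/5, 19/5)
D = (-1/3, 1)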